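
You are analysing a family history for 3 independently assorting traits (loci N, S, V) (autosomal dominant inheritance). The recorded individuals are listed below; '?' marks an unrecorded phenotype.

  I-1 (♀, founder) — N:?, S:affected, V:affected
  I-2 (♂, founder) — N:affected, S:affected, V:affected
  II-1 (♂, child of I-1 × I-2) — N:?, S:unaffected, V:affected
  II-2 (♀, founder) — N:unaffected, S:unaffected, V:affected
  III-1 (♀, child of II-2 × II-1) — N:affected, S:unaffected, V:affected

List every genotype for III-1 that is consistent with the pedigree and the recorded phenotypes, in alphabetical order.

N/I-1 ? ·: nn|Nn|NN
N/I-2 aff ·: Nn|NN
N/II-1 ? I-1×I-2: Nn|NN
N/II-2 un ·: nn
N/III-1 aff II-2×II-1: Nn
⇒ N over [I-1,I-2,II-1,II-2,III-1]: 9 consistent
S/I-1 aff ·: Ss
S/I-2 aff ·: Ss
S/II-1 un I-1×I-2: ss
S/II-2 un ·: ss
S/III-1 un II-2×II-1: ss
⇒ S over [I-1,I-2,II-1,II-2,III-1]: 1 consistent
V/I-1 aff ·: Vv|VV
V/I-2 aff ·: Vv|VV
V/II-1 aff I-1×I-2: Vv|VV
V/II-2 aff ·: Vv|VV
V/III-1 aff II-2×II-1: Vv|VV
⇒ V over [I-1,I-2,II-1,II-2,III-1]: 24 consistent

III-1 ∈ {Nn ss VV, Nn ss Vv}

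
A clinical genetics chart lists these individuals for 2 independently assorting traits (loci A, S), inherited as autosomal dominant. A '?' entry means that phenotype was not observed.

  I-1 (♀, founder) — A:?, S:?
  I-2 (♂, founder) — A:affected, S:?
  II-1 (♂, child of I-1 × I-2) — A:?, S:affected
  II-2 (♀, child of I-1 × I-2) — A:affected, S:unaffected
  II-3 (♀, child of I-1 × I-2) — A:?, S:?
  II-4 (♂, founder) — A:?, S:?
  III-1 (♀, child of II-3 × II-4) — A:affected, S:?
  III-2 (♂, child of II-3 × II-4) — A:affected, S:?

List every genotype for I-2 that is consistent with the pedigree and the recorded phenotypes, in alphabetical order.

A/I-1 ? ·: aa|Aa|AA
A/I-2 aff ·: Aa|AA
A/II-1 ? I-1×I-2: aa|Aa|AA
A/II-2 aff I-1×I-2: Aa|AA
A/II-3 ? I-1×I-2: aa|Aa|AA
A/II-4 ? ·: aa|Aa|AA
A/III-1 aff II-3×II-4: Aa|AA
A/III-2 aff II-3×II-4: Aa|AA
⇒ A over [I-1,I-2,II-1,II-2,II-3,II-4,III-1,III-2]: 259 consistent
S/I-1 ? ·: ss|Ss
S/I-2 ? ·: ss|Ss
S/II-1 aff I-1×I-2: Ss|SS
S/II-2 un I-1×I-2: ss
S/II-3 ? I-1×I-2: ss|Ss|SS
S/II-4 ? ·: ss|Ss|SS
S/III-1 ? II-3×II-4: ss|Ss|SS
S/III-2 ? II-3×II-4: ss|Ss|SS
⇒ S over [I-1,I-2,II-1,II-2,II-3,II-4,III-1,III-2]: 104 consistent

I-2 ∈ {AA Ss, AA ss, Aa Ss, Aa ss}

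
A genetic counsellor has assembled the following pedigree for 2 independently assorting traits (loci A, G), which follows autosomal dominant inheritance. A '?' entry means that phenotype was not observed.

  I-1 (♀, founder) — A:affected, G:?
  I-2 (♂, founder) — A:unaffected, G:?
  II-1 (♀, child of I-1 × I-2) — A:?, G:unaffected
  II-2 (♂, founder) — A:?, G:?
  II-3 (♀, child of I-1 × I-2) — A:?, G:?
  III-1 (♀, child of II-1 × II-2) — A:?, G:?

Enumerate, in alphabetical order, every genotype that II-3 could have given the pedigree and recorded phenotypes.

II-3 ∈ {Aa GG, Aa Gg, Aa gg, aa GG, aa Gg, aa gg}

A/I-1 aff ·: Aa|AA
A/I-2 un ·: aa
A/II-1 ? I-1×I-2: aa|Aa
A/II-2 ? ·: aa|Aa|AA
A/II-3 ? I-1×I-2: aa|Aa
A/III-1 ? II-1×II-2: aa|Aa|AA
⇒ A over [I-1,I-2,II-1,II-2,II-3,III-1]: 29 consistent
G/I-1 ? ·: gg|Gg
G/I-2 ? ·: gg|Gg
G/II-1 un I-1×I-2: gg
G/II-2 ? ·: gg|Gg|GG
G/II-3 ? I-1×I-2: gg|Gg|GG
G/III-1 ? II-1×II-2: gg|Gg
⇒ G over [I-1,I-2,II-1,II-2,II-3,III-1]: 32 consistent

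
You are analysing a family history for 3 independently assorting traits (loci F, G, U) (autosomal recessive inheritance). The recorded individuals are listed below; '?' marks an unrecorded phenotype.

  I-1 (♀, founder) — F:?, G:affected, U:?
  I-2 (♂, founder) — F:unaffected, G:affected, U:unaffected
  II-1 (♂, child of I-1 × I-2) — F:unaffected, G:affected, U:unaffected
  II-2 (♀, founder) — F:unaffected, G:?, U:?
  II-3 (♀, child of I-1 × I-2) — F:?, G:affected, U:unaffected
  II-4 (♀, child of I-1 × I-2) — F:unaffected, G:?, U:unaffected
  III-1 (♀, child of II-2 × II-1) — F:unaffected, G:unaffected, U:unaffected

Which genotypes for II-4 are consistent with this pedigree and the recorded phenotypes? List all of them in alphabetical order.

II-4 ∈ {FF gg UU, FF gg Uu, Ff gg UU, Ff gg Uu}

F/I-1 ? ·: FF|Ff|ff
F/I-2 un ·: FF|Ff
F/II-1 un I-1×I-2: FF|Ff
F/II-2 un ·: FF|Ff
F/II-3 ? I-1×I-2: FF|Ff|ff
F/II-4 un I-1×I-2: FF|Ff
F/III-1 un II-2×II-1: FF|Ff
⇒ F over [I-1,I-2,II-1,II-2,II-3,II-4,III-1]: 113 consistent
G/I-1 aff ·: gg
G/I-2 aff ·: gg
G/II-1 aff I-1×I-2: gg
G/II-2 ? ·: GG|Gg
G/II-3 aff I-1×I-2: gg
G/II-4 ? I-1×I-2: gg
G/III-1 un II-2×II-1: Gg
⇒ G over [I-1,I-2,II-1,II-2,II-3,II-4,III-1]: 2 consistent
U/I-1 ? ·: UU|Uu|uu
U/I-2 un ·: UU|Uu
U/II-1 un I-1×I-2: UU|Uu
U/II-2 ? ·: UU|Uu|uu
U/II-3 un I-1×I-2: UU|Uu
U/II-4 un I-1×I-2: UU|Uu
U/III-1 un II-2×II-1: UU|Uu
⇒ U over [I-1,I-2,II-1,II-2,II-3,II-4,III-1]: 122 consistent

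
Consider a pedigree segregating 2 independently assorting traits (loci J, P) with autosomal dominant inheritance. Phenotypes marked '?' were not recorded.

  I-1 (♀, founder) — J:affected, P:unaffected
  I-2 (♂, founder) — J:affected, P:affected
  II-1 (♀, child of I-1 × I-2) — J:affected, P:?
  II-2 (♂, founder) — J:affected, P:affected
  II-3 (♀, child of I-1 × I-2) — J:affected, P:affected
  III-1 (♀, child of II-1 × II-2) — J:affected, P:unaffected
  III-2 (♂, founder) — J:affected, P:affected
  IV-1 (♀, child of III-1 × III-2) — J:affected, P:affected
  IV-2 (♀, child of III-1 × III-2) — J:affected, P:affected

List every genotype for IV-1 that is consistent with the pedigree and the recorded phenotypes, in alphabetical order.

J/I-1 aff ·: Jj|JJ
J/I-2 aff ·: Jj|JJ
J/II-1 aff I-1×I-2: Jj|JJ
J/II-2 aff ·: Jj|JJ
J/II-3 aff I-1×I-2: Jj|JJ
J/III-1 aff II-1×II-2: Jj|JJ
J/III-2 aff ·: Jj|JJ
J/IV-1 aff III-1×III-2: Jj|JJ
J/IV-2 aff III-1×III-2: Jj|JJ
⇒ J over [I-1,I-2,II-1,II-2,II-3,III-1,III-2,IV-1,IV-2]: 282 consistent
P/I-1 un ·: pp
P/I-2 aff ·: Pp|PP
P/II-1 ? I-1×I-2: pp|Pp
P/II-2 aff ·: Pp
P/II-3 aff I-1×I-2: Pp
P/III-1 un II-1×II-2: pp
P/III-2 aff ·: Pp|PP
P/IV-1 aff III-1×III-2: Pp
P/IV-2 aff III-1×III-2: Pp
⇒ P over [I-1,I-2,II-1,II-2,II-3,III-1,III-2,IV-1,IV-2]: 6 consistent

IV-1 ∈ {JJ Pp, Jj Pp}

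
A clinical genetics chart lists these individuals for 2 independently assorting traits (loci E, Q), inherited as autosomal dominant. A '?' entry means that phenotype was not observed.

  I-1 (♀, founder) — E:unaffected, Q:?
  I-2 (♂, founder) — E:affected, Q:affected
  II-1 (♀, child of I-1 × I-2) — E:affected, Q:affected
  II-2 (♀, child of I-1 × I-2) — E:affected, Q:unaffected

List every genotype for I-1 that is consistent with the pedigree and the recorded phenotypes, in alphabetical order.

I-1 ∈ {ee Qq, ee qq}

E/I-1 un ·: ee
E/I-2 aff ·: Ee|EE
E/II-1 aff I-1×I-2: Ee
E/II-2 aff I-1×I-2: Ee
⇒ E over [I-1,I-2,II-1,II-2]: 2 consistent
Q/I-1 ? ·: qq|Qq
Q/I-2 aff ·: Qq
Q/II-1 aff I-1×I-2: Qq|QQ
Q/II-2 un I-1×I-2: qq
⇒ Q over [I-1,I-2,II-1,II-2]: 3 consistent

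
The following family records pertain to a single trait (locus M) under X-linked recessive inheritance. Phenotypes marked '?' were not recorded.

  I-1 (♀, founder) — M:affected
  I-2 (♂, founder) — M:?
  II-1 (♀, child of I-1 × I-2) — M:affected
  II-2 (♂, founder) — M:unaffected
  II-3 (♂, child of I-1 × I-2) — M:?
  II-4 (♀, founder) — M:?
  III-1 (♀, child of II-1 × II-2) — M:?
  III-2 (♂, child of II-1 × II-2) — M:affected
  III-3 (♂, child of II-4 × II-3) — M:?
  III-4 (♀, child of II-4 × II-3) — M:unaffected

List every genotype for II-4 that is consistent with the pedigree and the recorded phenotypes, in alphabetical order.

II-4 ∈ {X^MX^M, X^MX^m}

M/I-1 aff ·: X^mX^m
M/I-2 ? ·: X^mY
M/II-1 aff I-1×I-2: X^mX^m
M/II-2 un ·: X^MY
M/II-3 ? I-1×I-2: X^mY
M/II-4 ? ·: X^MX^M|X^MX^m
M/III-1 ? II-1×II-2: X^MX^m
M/III-2 aff II-1×II-2: X^mY
M/III-3 ? II-4×II-3: X^MY|X^mY
M/III-4 un II-4×II-3: X^MX^m
⇒ M over [I-1,I-2,II-1,II-2,II-3,II-4,III-1,III-2,III-3,III-4]: 3 consistent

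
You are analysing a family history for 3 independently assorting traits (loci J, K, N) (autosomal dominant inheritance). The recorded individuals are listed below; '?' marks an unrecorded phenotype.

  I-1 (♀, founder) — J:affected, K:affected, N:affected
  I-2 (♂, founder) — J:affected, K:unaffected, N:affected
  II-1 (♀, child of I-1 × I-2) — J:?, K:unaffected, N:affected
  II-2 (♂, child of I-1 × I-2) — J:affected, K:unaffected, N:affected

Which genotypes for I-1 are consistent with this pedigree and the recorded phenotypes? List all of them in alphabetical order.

I-1 ∈ {JJ Kk NN, JJ Kk Nn, Jj Kk NN, Jj Kk Nn}

J/I-1 aff ·: Jj|JJ
J/I-2 aff ·: Jj|JJ
J/II-1 ? I-1×I-2: jj|Jj|JJ
J/II-2 aff I-1×I-2: Jj|JJ
⇒ J over [I-1,I-2,II-1,II-2]: 15 consistent
K/I-1 aff ·: Kk
K/I-2 un ·: kk
K/II-1 un I-1×I-2: kk
K/II-2 un I-1×I-2: kk
⇒ K over [I-1,I-2,II-1,II-2]: 1 consistent
N/I-1 aff ·: Nn|NN
N/I-2 aff ·: Nn|NN
N/II-1 aff I-1×I-2: Nn|NN
N/II-2 aff I-1×I-2: Nn|NN
⇒ N over [I-1,I-2,II-1,II-2]: 13 consistent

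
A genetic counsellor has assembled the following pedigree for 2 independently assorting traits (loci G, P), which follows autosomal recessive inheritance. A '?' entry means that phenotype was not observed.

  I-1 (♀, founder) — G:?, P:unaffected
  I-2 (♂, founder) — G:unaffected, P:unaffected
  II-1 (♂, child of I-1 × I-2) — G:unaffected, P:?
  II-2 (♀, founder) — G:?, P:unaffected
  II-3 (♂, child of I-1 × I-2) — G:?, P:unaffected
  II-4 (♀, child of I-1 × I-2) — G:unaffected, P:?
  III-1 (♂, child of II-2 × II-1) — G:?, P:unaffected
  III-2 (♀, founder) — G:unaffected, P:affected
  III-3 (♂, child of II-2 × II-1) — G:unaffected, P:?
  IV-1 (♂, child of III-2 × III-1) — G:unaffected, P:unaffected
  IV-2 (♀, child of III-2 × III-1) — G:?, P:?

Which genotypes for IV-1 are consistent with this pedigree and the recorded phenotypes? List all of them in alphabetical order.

G/I-1 ? ·: GG|Gg|gg
G/I-2 un ·: GG|Gg
G/II-1 un I-1×I-2: GG|Gg
G/II-2 ? ·: GG|Gg|gg
G/II-3 ? I-1×I-2: GG|Gg|gg
G/II-4 un I-1×I-2: GG|Gg
G/III-1 ? II-2×II-1: GG|Gg|gg
G/III-2 un ·: GG|Gg
G/III-3 un II-2×II-1: GG|Gg
G/IV-1 un III-2×III-1: GG|Gg
G/IV-2 ? III-2×III-1: GG|Gg|gg
⇒ G over [I-1,I-2,II-1,II-2,II-3,II-4,III-1,III-2,III-3,IV-1,IV-2]: 2018 consistent
P/I-1 un ·: PP|Pp
P/I-2 un ·: PP|Pp
P/II-1 ? I-1×I-2: PP|Pp|pp
P/II-2 un ·: PP|Pp
P/II-3 un I-1×I-2: PP|Pp
P/II-4 ? I-1×I-2: PP|Pp|pp
P/III-1 un II-2×II-1: PP|Pp
P/III-2 aff ·: pp
P/III-3 ? II-2×II-1: PP|Pp|pp
P/IV-1 un III-2×III-1: Pp
P/IV-2 ? III-2×III-1: Pp|pp
⇒ P over [I-1,I-2,II-1,II-2,II-3,II-4,III-1,III-2,III-3,IV-1,IV-2]: 351 consistent

IV-1 ∈ {GG Pp, Gg Pp}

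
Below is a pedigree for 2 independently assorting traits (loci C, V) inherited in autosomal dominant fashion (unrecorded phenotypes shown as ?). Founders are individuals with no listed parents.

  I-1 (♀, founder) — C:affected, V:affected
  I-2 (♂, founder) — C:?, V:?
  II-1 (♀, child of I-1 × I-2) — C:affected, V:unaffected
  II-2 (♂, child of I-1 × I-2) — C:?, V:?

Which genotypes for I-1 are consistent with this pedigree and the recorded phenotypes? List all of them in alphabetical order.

I-1 ∈ {CC Vv, Cc Vv}

C/I-1 aff ·: Cc|CC
C/I-2 ? ·: cc|Cc|CC
C/II-1 aff I-1×I-2: Cc|CC
C/II-2 ? I-1×I-2: cc|Cc|CC
⇒ C over [I-1,I-2,II-1,II-2]: 18 consistent
V/I-1 aff ·: Vv
V/I-2 ? ·: vv|Vv
V/II-1 un I-1×I-2: vv
V/II-2 ? I-1×I-2: vv|Vv|VV
⇒ V over [I-1,I-2,II-1,II-2]: 5 consistent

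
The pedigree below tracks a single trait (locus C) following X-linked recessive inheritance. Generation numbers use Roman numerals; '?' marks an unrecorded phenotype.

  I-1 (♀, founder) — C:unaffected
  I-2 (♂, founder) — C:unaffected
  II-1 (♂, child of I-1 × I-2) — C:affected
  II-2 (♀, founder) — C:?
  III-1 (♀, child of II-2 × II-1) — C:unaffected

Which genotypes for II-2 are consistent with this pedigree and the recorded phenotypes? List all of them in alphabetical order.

II-2 ∈ {X^CX^C, X^CX^c}

C/I-1 un ·: X^CX^c
C/I-2 un ·: X^CY
C/II-1 aff I-1×I-2: X^cY
C/II-2 ? ·: X^CX^C|X^CX^c
C/III-1 un II-2×II-1: X^CX^c
⇒ C over [I-1,I-2,II-1,II-2,III-1]: 2 consistent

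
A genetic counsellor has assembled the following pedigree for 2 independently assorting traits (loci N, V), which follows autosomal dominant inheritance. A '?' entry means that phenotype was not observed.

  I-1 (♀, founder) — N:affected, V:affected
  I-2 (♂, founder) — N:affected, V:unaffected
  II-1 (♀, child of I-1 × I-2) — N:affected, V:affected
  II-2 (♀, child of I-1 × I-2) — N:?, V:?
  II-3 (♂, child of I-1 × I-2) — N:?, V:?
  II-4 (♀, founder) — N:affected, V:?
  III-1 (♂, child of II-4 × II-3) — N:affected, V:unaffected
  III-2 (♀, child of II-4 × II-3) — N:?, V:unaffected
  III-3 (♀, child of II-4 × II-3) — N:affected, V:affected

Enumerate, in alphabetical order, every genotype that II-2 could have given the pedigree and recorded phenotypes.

N/I-1 aff ·: Nn|NN
N/I-2 aff ·: Nn|NN
N/II-1 aff I-1×I-2: Nn|NN
N/II-2 ? I-1×I-2: nn|Nn|NN
N/II-3 ? I-1×I-2: nn|Nn|NN
N/II-4 aff ·: Nn|NN
N/III-1 aff II-4×II-3: Nn|NN
N/III-2 ? II-4×II-3: nn|Nn|NN
N/III-3 aff II-4×II-3: Nn|NN
⇒ N over [I-1,I-2,II-1,II-2,II-3,II-4,III-1,III-2,III-3]: 433 consistent
V/I-1 aff ·: Vv|VV
V/I-2 un ·: vv
V/II-1 aff I-1×I-2: Vv
V/II-2 ? I-1×I-2: vv|Vv
V/II-3 ? I-1×I-2: vv|Vv
V/II-4 ? ·: vv|Vv
V/III-1 un II-4×II-3: vv
V/III-2 un II-4×II-3: vv
V/III-3 aff II-4×II-3: Vv|VV
⇒ V over [I-1,I-2,II-1,II-2,II-3,II-4,III-1,III-2,III-3]: 11 consistent

II-2 ∈ {NN Vv, NN vv, Nn Vv, Nn vv, nn Vv, nn vv}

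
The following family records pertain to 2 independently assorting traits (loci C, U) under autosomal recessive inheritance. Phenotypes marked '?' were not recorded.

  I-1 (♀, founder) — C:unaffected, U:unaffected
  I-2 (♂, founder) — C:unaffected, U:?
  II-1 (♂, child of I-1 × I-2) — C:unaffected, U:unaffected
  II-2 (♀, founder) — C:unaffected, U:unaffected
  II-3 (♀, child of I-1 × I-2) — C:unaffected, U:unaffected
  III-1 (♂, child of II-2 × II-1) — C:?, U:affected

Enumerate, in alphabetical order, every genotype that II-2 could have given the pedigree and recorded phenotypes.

C/I-1 un ·: CC|Cc
C/I-2 un ·: CC|Cc
C/II-1 un I-1×I-2: CC|Cc
C/II-2 un ·: CC|Cc
C/II-3 un I-1×I-2: CC|Cc
C/III-1 ? II-2×II-1: CC|Cc|cc
⇒ C over [I-1,I-2,II-1,II-2,II-3,III-1]: 51 consistent
U/I-1 un ·: UU|Uu
U/I-2 ? ·: UU|Uu|uu
U/II-1 un I-1×I-2: Uu
U/II-2 un ·: Uu
U/II-3 un I-1×I-2: UU|Uu
U/III-1 aff II-2×II-1: uu
⇒ U over [I-1,I-2,II-1,II-2,II-3,III-1]: 8 consistent

II-2 ∈ {CC Uu, Cc Uu}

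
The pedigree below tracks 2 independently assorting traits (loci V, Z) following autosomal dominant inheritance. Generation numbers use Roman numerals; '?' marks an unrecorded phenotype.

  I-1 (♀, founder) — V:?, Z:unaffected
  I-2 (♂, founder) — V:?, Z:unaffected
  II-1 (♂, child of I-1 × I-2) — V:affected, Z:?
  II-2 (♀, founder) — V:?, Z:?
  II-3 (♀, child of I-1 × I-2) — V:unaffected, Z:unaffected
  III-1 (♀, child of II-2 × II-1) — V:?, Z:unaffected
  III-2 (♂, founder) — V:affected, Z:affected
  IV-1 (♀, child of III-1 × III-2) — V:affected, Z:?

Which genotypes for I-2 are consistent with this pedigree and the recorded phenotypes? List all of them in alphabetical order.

V/I-1 ? ·: vv|Vv
V/I-2 ? ·: vv|Vv
V/II-1 aff I-1×I-2: Vv|VV
V/II-2 ? ·: vv|Vv|VV
V/II-3 un I-1×I-2: vv
V/III-1 ? II-2×II-1: vv|Vv|VV
V/III-2 aff ·: Vv|VV
V/IV-1 aff III-1×III-2: Vv|VV
⇒ V over [I-1,I-2,II-1,II-2,II-3,III-1,III-2,IV-1]: 80 consistent
Z/I-1 un ·: zz
Z/I-2 un ·: zz
Z/II-1 ? I-1×I-2: zz
Z/II-2 ? ·: zz|Zz
Z/II-3 un I-1×I-2: zz
Z/III-1 un II-2×II-1: zz
Z/III-2 aff ·: Zz|ZZ
Z/IV-1 ? III-1×III-2: zz|Zz
⇒ Z over [I-1,I-2,II-1,II-2,II-3,III-1,III-2,IV-1]: 6 consistent

I-2 ∈ {Vv zz, vv zz}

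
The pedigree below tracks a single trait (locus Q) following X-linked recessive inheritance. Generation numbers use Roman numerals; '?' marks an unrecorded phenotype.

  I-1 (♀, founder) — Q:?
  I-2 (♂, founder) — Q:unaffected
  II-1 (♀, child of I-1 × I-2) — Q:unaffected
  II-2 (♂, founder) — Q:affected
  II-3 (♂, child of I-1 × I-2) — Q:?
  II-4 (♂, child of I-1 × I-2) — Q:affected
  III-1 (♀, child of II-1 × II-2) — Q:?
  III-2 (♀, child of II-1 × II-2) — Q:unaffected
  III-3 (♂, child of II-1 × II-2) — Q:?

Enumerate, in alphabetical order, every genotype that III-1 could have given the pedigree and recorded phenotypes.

Q/I-1 ? ·: X^QX^q|X^qX^q
Q/I-2 un ·: X^QY
Q/II-1 un I-1×I-2: X^QX^Q|X^QX^q
Q/II-2 aff ·: X^qY
Q/II-3 ? I-1×I-2: X^QY|X^qY
Q/II-4 aff I-1×I-2: X^qY
Q/III-1 ? II-1×II-2: X^QX^q|X^qX^q
Q/III-2 un II-1×II-2: X^QX^q
Q/III-3 ? II-1×II-2: X^QY|X^qY
⇒ Q over [I-1,I-2,II-1,II-2,II-3,II-4,III-1,III-2,III-3]: 14 consistent

III-1 ∈ {X^QX^q, X^qX^q}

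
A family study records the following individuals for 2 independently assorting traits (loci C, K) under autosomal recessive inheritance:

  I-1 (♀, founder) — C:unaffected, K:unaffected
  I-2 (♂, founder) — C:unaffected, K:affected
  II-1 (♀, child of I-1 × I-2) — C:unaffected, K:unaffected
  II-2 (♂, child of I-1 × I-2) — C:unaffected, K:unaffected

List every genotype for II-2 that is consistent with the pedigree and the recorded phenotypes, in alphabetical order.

II-2 ∈ {CC Kk, Cc Kk}

C/I-1 un ·: CC|Cc
C/I-2 un ·: CC|Cc
C/II-1 un I-1×I-2: CC|Cc
C/II-2 un I-1×I-2: CC|Cc
⇒ C over [I-1,I-2,II-1,II-2]: 13 consistent
K/I-1 un ·: KK|Kk
K/I-2 aff ·: kk
K/II-1 un I-1×I-2: Kk
K/II-2 un I-1×I-2: Kk
⇒ K over [I-1,I-2,II-1,II-2]: 2 consistent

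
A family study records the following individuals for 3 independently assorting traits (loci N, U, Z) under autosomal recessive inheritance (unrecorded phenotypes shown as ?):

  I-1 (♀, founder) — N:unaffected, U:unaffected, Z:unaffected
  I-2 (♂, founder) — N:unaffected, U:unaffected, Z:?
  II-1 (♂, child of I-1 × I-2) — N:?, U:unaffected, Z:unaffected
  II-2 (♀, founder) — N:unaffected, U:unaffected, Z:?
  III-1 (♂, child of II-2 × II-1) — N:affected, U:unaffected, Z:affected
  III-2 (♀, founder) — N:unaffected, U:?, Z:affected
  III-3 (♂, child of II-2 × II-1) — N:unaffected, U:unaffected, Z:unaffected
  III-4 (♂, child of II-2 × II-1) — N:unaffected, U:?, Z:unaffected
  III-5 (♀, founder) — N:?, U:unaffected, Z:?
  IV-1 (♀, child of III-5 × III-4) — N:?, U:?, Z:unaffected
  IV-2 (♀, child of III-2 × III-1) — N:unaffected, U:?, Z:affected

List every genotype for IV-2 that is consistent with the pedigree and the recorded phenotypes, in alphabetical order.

N/I-1 un ·: NN|Nn
N/I-2 un ·: NN|Nn
N/II-1 ? I-1×I-2: Nn|nn
N/II-2 un ·: Nn
N/III-1 aff II-2×II-1: nn
N/III-2 un ·: NN|Nn
N/III-3 un II-2×II-1: NN|Nn
N/III-4 un II-2×II-1: NN|Nn
N/III-5 ? ·: NN|Nn|nn
N/IV-1 ? III-5×III-4: NN|Nn|nn
N/IV-2 un III-2×III-1: Nn
⇒ N over [I-1,I-2,II-1,II-2,III-1,III-2,III-3,III-4,III-5,IV-1,IV-2]: 146 consistent
U/I-1 un ·: UU|Uu
U/I-2 un ·: UU|Uu
U/II-1 un I-1×I-2: UU|Uu
U/II-2 un ·: UU|Uu
U/III-1 un II-2×II-1: UU|Uu
U/III-2 ? ·: UU|Uu|uu
U/III-3 un II-2×II-1: UU|Uu
U/III-4 ? II-2×II-1: UU|Uu|uu
U/III-5 un ·: UU|Uu
U/IV-1 ? III-5×III-4: UU|Uu|uu
U/IV-2 ? III-2×III-1: UU|Uu|uu
⇒ U over [I-1,I-2,II-1,II-2,III-1,III-2,III-3,III-4,III-5,IV-1,IV-2]: 2006 consistent
Z/I-1 un ·: ZZ|Zz
Z/I-2 ? ·: ZZ|Zz|zz
Z/II-1 un I-1×I-2: Zz
Z/II-2 ? ·: Zz|zz
Z/III-1 aff II-2×II-1: zz
Z/III-2 aff ·: zz
Z/III-3 un II-2×II-1: ZZ|Zz
Z/III-4 un II-2×II-1: ZZ|Zz
Z/III-5 ? ·: ZZ|Zz|zz
Z/IV-1 un III-5×III-4: ZZ|Zz
Z/IV-2 aff III-2×III-1: zz
⇒ Z over [I-1,I-2,II-1,II-2,III-1,III-2,III-3,III-4,III-5,IV-1,IV-2]: 115 consistent

IV-2 ∈ {Nn UU zz, Nn Uu zz, Nn uu zz}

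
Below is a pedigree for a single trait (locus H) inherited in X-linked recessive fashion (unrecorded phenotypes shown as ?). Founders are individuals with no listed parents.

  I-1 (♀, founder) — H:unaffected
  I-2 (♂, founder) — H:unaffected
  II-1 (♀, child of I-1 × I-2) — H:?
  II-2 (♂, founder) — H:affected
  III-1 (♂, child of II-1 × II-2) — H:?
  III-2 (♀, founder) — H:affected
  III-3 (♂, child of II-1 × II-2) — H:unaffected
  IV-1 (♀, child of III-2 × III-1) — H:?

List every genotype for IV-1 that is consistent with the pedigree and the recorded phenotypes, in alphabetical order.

H/I-1 un ·: X^HX^H|X^HX^h
H/I-2 un ·: X^HY
H/II-1 ? I-1×I-2: X^HX^H|X^HX^h
H/II-2 aff ·: X^hY
H/III-1 ? II-1×II-2: X^HY|X^hY
H/III-2 aff ·: X^hX^h
H/III-3 un II-1×II-2: X^HY
H/IV-1 ? III-2×III-1: X^HX^h|X^hX^h
⇒ H over [I-1,I-2,II-1,II-2,III-1,III-2,III-3,IV-1]: 4 consistent

IV-1 ∈ {X^HX^h, X^hX^h}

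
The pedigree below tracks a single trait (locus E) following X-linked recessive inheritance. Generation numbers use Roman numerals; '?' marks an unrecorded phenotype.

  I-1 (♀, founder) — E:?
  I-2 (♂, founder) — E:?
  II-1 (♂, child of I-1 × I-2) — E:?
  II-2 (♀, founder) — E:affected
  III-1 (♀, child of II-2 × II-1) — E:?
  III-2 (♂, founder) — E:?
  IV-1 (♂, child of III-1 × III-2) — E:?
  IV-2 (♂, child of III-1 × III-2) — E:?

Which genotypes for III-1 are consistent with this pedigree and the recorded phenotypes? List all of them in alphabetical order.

E/I-1 ? ·: X^EX^E|X^EX^e|X^eX^e
E/I-2 ? ·: X^EY|X^eY
E/II-1 ? I-1×I-2: X^EY|X^eY
E/II-2 aff ·: X^eX^e
E/III-1 ? II-2×II-1: X^EX^e|X^eX^e
E/III-2 ? ·: X^EY|X^eY
E/IV-1 ? III-1×III-2: X^EY|X^eY
E/IV-2 ? III-1×III-2: X^EY|X^eY
⇒ E over [I-1,I-2,II-1,II-2,III-1,III-2,IV-1,IV-2]: 40 consistent

III-1 ∈ {X^EX^e, X^eX^e}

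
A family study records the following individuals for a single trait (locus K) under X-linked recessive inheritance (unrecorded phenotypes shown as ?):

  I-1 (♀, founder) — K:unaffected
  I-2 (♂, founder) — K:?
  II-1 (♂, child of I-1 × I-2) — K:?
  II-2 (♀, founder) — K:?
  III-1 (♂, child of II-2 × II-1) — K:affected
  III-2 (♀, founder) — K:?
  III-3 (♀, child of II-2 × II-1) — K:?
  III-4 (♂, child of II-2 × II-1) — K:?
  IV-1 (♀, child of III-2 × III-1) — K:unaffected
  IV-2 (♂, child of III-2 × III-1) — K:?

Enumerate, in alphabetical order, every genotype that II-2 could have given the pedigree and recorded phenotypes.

II-2 ∈ {X^KX^k, X^kX^k}

K/I-1 un ·: X^KX^K|X^KX^k
K/I-2 ? ·: X^KY|X^kY
K/II-1 ? I-1×I-2: X^KY|X^kY
K/II-2 ? ·: X^KX^k|X^kX^k
K/III-1 aff II-2×II-1: X^kY
K/III-2 ? ·: X^KX^K|X^KX^k
K/III-3 ? II-2×II-1: X^KX^K|X^KX^k|X^kX^k
K/III-4 ? II-2×II-1: X^KY|X^kY
K/IV-1 un III-2×III-1: X^KX^k
K/IV-2 ? III-2×III-1: X^KY|X^kY
⇒ K over [I-1,I-2,II-1,II-2,III-1,III-2,III-3,III-4,IV-1,IV-2]: 90 consistent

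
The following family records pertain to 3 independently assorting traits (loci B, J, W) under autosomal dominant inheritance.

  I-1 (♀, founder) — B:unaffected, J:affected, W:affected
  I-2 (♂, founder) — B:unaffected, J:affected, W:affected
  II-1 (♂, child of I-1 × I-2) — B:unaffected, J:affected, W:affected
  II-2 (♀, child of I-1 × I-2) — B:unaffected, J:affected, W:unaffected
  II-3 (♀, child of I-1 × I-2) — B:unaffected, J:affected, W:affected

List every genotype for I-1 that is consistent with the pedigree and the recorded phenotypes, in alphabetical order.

I-1 ∈ {bb JJ Ww, bb Jj Ww}

B/I-1 un ·: bb
B/I-2 un ·: bb
B/II-1 un I-1×I-2: bb
B/II-2 un I-1×I-2: bb
B/II-3 un I-1×I-2: bb
⇒ B over [I-1,I-2,II-1,II-2,II-3]: 1 consistent
J/I-1 aff ·: Jj|JJ
J/I-2 aff ·: Jj|JJ
J/II-1 aff I-1×I-2: Jj|JJ
J/II-2 aff I-1×I-2: Jj|JJ
J/II-3 aff I-1×I-2: Jj|JJ
⇒ J over [I-1,I-2,II-1,II-2,II-3]: 25 consistent
W/I-1 aff ·: Ww
W/I-2 aff ·: Ww
W/II-1 aff I-1×I-2: Ww|WW
W/II-2 un I-1×I-2: ww
W/II-3 aff I-1×I-2: Ww|WW
⇒ W over [I-1,I-2,II-1,II-2,II-3]: 4 consistent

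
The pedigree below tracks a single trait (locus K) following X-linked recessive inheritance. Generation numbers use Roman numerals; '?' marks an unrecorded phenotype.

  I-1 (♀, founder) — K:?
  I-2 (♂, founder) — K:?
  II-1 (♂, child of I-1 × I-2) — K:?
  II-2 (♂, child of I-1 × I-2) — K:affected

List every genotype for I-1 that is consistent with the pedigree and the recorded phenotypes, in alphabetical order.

I-1 ∈ {X^KX^k, X^kX^k}

K/I-1 ? ·: X^KX^k|X^kX^k
K/I-2 ? ·: X^KY|X^kY
K/II-1 ? I-1×I-2: X^KY|X^kY
K/II-2 aff I-1×I-2: X^kY
⇒ K over [I-1,I-2,II-1,II-2]: 6 consistent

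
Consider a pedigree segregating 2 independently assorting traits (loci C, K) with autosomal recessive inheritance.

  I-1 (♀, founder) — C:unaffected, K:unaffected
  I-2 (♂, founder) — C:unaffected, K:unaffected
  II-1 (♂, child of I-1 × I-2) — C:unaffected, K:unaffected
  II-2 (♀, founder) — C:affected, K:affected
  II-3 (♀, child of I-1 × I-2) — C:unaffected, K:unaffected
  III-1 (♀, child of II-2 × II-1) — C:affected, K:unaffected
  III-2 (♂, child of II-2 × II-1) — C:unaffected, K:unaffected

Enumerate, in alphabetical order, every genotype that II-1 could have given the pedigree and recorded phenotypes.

II-1 ∈ {Cc KK, Cc Kk}

C/I-1 un ·: CC|Cc
C/I-2 un ·: CC|Cc
C/II-1 un I-1×I-2: Cc
C/II-2 aff ·: cc
C/II-3 un I-1×I-2: CC|Cc
C/III-1 aff II-2×II-1: cc
C/III-2 un II-2×II-1: Cc
⇒ C over [I-1,I-2,II-1,II-2,II-3,III-1,III-2]: 6 consistent
K/I-1 un ·: KK|Kk
K/I-2 un ·: KK|Kk
K/II-1 un I-1×I-2: KK|Kk
K/II-2 aff ·: kk
K/II-3 un I-1×I-2: KK|Kk
K/III-1 un II-2×II-1: Kk
K/III-2 un II-2×II-1: Kk
⇒ K over [I-1,I-2,II-1,II-2,II-3,III-1,III-2]: 13 consistent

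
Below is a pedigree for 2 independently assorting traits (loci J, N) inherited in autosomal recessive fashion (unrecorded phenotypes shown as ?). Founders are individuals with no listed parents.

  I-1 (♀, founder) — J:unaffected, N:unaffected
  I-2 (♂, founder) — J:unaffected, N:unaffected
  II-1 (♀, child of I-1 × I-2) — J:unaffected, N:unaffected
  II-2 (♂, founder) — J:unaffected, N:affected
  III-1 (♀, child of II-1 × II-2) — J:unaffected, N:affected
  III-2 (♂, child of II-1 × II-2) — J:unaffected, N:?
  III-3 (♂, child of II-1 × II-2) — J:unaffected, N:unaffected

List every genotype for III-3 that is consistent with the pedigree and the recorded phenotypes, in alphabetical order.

J/I-1 un ·: JJ|Jj
J/I-2 un ·: JJ|Jj
J/II-1 un I-1×I-2: JJ|Jj
J/II-2 un ·: JJ|Jj
J/III-1 un II-1×II-2: JJ|Jj
J/III-2 un II-1×II-2: JJ|Jj
J/III-3 un II-1×II-2: JJ|Jj
⇒ J over [I-1,I-2,II-1,II-2,III-1,III-2,III-3]: 84 consistent
N/I-1 un ·: NN|Nn
N/I-2 un ·: NN|Nn
N/II-1 un I-1×I-2: Nn
N/II-2 aff ·: nn
N/III-1 aff II-1×II-2: nn
N/III-2 ? II-1×II-2: Nn|nn
N/III-3 un II-1×II-2: Nn
⇒ N over [I-1,I-2,II-1,II-2,III-1,III-2,III-3]: 6 consistent

III-3 ∈ {JJ Nn, Jj Nn}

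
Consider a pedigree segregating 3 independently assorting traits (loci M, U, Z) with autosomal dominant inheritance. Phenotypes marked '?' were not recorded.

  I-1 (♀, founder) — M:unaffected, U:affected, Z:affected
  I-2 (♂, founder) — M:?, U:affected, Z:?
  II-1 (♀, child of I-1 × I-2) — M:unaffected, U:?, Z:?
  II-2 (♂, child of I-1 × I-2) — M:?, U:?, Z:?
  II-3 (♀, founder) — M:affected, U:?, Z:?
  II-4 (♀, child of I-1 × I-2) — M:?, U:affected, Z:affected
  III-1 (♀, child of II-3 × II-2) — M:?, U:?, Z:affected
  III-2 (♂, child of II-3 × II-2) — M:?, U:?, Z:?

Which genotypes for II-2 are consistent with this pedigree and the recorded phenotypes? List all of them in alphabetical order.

M/I-1 un ·: mm
M/I-2 ? ·: mm|Mm
M/II-1 un I-1×I-2: mm
M/II-2 ? I-1×I-2: mm|Mm
M/II-3 aff ·: Mm|MM
M/II-4 ? I-1×I-2: mm|Mm
M/III-1 ? II-3×II-2: mm|Mm|MM
M/III-2 ? II-3×II-2: mm|Mm|MM
⇒ M over [I-1,I-2,II-1,II-2,II-3,II-4,III-1,III-2]: 41 consistent
U/I-1 aff ·: Uu|UU
U/I-2 aff ·: Uu|UU
U/II-1 ? I-1×I-2: uu|Uu|UU
U/II-2 ? I-1×I-2: uu|Uu|UU
U/II-3 ? ·: uu|Uu|UU
U/II-4 aff I-1×I-2: Uu|UU
U/III-1 ? II-3×II-2: uu|Uu|UU
U/III-2 ? II-3×II-2: uu|Uu|UU
⇒ U over [I-1,I-2,II-1,II-2,II-3,II-4,III-1,III-2]: 364 consistent
Z/I-1 aff ·: Zz|ZZ
Z/I-2 ? ·: zz|Zz|ZZ
Z/II-1 ? I-1×I-2: zz|Zz|ZZ
Z/II-2 ? I-1×I-2: zz|Zz|ZZ
Z/II-3 ? ·: zz|Zz|ZZ
Z/II-4 aff I-1×I-2: Zz|ZZ
Z/III-1 aff II-3×II-2: Zz|ZZ
Z/III-2 ? II-3×II-2: zz|Zz|ZZ
⇒ Z over [I-1,I-2,II-1,II-2,II-3,II-4,III-1,III-2]: 318 consistent

II-2 ∈ {Mm UU ZZ, Mm UU Zz, Mm UU zz, Mm Uu ZZ, Mm Uu Zz, Mm Uu zz, Mm uu ZZ, Mm uu Zz, Mm uu zz, mm UU ZZ, mm UU Zz, mm UU zz, mm Uu ZZ, mm Uu Zz, mm Uu zz, mm uu ZZ, mm uu Zz, mm uu zz}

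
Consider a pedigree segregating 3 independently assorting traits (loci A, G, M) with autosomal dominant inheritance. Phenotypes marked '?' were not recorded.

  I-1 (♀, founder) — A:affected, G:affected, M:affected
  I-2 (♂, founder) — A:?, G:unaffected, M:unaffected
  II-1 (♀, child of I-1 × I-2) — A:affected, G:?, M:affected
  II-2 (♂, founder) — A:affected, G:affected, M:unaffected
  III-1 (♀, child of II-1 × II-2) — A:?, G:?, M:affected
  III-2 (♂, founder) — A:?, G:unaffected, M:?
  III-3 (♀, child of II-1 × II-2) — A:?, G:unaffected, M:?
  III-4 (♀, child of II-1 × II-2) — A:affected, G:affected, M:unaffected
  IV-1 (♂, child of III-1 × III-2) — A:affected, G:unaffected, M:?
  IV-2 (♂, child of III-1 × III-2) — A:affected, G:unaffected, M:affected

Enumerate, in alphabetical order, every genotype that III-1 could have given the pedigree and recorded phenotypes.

III-1 ∈ {AA Gg Mm, AA gg Mm, Aa Gg Mm, Aa gg Mm, aa Gg Mm, aa gg Mm}

A/I-1 aff ·: Aa|AA
A/I-2 ? ·: aa|Aa|AA
A/II-1 aff I-1×I-2: Aa|AA
A/II-2 aff ·: Aa|AA
A/III-1 ? II-1×II-2: aa|Aa|AA
A/III-2 ? ·: aa|Aa|AA
A/III-3 ? II-1×II-2: aa|Aa|AA
A/III-4 aff II-1×II-2: Aa|AA
A/IV-1 aff III-1×III-2: Aa|AA
A/IV-2 aff III-1×III-2: Aa|AA
⇒ A over [I-1,I-2,II-1,II-2,III-1,III-2,III-3,III-4,IV-1,IV-2]: 1074 consistent
G/I-1 aff ·: Gg|GG
G/I-2 un ·: gg
G/II-1 ? I-1×I-2: gg|Gg
G/II-2 aff ·: Gg
G/III-1 ? II-1×II-2: gg|Gg
G/III-2 un ·: gg
G/III-3 un II-1×II-2: gg
G/III-4 aff II-1×II-2: Gg|GG
G/IV-1 un III-1×III-2: gg
G/IV-2 un III-1×III-2: gg
⇒ G over [I-1,I-2,II-1,II-2,III-1,III-2,III-3,III-4,IV-1,IV-2]: 10 consistent
M/I-1 aff ·: Mm|MM
M/I-2 un ·: mm
M/II-1 aff I-1×I-2: Mm
M/II-2 un ·: mm
M/III-1 aff II-1×II-2: Mm
M/III-2 ? ·: mm|Mm|MM
M/III-3 ? II-1×II-2: mm|Mm
M/III-4 un II-1×II-2: mm
M/IV-1 ? III-1×III-2: mm|Mm|MM
M/IV-2 aff III-1×III-2: Mm|MM
⇒ M over [I-1,I-2,II-1,II-2,III-1,III-2,III-3,III-4,IV-1,IV-2]: 48 consistent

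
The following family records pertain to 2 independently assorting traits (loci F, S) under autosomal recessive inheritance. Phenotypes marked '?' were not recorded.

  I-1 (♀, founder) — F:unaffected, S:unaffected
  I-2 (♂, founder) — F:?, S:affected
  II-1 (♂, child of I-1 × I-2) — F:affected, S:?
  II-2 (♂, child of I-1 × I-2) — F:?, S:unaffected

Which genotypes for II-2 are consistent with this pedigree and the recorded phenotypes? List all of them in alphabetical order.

II-2 ∈ {FF Ss, Ff Ss, ff Ss}

F/I-1 un ·: Ff
F/I-2 ? ·: Ff|ff
F/II-1 aff I-1×I-2: ff
F/II-2 ? I-1×I-2: FF|Ff|ff
⇒ F over [I-1,I-2,II-1,II-2]: 5 consistent
S/I-1 un ·: SS|Ss
S/I-2 aff ·: ss
S/II-1 ? I-1×I-2: Ss|ss
S/II-2 un I-1×I-2: Ss
⇒ S over [I-1,I-2,II-1,II-2]: 3 consistent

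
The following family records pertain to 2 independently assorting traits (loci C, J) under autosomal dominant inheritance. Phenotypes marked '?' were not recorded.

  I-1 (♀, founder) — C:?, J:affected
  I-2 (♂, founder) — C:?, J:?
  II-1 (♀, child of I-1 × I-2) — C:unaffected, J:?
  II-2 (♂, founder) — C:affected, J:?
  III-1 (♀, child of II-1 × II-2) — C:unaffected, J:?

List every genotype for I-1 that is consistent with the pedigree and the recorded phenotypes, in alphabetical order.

I-1 ∈ {Cc JJ, Cc Jj, cc JJ, cc Jj}

C/I-1 ? ·: cc|Cc
C/I-2 ? ·: cc|Cc
C/II-1 un I-1×I-2: cc
C/II-2 aff ·: Cc
C/III-1 un II-1×II-2: cc
⇒ C over [I-1,I-2,II-1,II-2,III-1]: 4 consistent
J/I-1 aff ·: Jj|JJ
J/I-2 ? ·: jj|Jj|JJ
J/II-1 ? I-1×I-2: jj|Jj|JJ
J/II-2 ? ·: jj|Jj|JJ
J/III-1 ? II-1×II-2: jj|Jj|JJ
⇒ J over [I-1,I-2,II-1,II-2,III-1]: 59 consistent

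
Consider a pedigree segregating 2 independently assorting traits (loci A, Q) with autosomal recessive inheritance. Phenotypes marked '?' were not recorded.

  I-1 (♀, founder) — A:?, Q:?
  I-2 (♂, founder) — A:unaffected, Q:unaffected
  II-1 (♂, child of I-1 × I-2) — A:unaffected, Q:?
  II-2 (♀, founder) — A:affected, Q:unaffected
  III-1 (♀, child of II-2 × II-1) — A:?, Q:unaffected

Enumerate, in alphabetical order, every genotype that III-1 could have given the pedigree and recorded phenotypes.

A/I-1 ? ·: AA|Aa|aa
A/I-2 un ·: AA|Aa
A/II-1 un I-1×I-2: AA|Aa
A/II-2 aff ·: aa
A/III-1 ? II-2×II-1: Aa|aa
⇒ A over [I-1,I-2,II-1,II-2,III-1]: 14 consistent
Q/I-1 ? ·: QQ|Qq|qq
Q/I-2 un ·: QQ|Qq
Q/II-1 ? I-1×I-2: QQ|Qq|qq
Q/II-2 un ·: QQ|Qq
Q/III-1 un II-2×II-1: QQ|Qq
⇒ Q over [I-1,I-2,II-1,II-2,III-1]: 36 consistent

III-1 ∈ {Aa QQ, Aa Qq, aa QQ, aa Qq}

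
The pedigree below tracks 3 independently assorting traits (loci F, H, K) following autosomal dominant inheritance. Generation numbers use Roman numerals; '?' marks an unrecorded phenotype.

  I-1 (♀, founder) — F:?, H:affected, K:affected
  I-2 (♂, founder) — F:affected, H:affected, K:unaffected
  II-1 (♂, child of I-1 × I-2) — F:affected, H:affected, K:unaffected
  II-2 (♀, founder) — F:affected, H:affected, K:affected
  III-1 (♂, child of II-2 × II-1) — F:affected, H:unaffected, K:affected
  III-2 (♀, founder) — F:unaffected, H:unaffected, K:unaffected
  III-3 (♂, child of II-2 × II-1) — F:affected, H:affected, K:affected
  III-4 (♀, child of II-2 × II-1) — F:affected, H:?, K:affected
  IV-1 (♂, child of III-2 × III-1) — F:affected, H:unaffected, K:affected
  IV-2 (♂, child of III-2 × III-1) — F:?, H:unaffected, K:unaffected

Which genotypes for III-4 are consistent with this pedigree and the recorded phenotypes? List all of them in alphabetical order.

III-4 ∈ {FF HH Kk, FF Hh Kk, FF hh Kk, Ff HH Kk, Ff Hh Kk, Ff hh Kk}

F/I-1 ? ·: ff|Ff|FF
F/I-2 aff ·: Ff|FF
F/II-1 aff I-1×I-2: Ff|FF
F/II-2 aff ·: Ff|FF
F/III-1 aff II-2×II-1: Ff|FF
F/III-2 un ·: ff
F/III-3 aff II-2×II-1: Ff|FF
F/III-4 aff II-2×II-1: Ff|FF
F/IV-1 aff III-2×III-1: Ff
F/IV-2 ? III-2×III-1: ff|Ff
⇒ F over [I-1,I-2,II-1,II-2,III-1,III-2,III-3,III-4,IV-1,IV-2]: 172 consistent
H/I-1 aff ·: Hh|HH
H/I-2 aff ·: Hh|HH
H/II-1 aff I-1×I-2: Hh
H/II-2 aff ·: Hh
H/III-1 un II-2×II-1: hh
H/III-2 un ·: hh
H/III-3 aff II-2×II-1: Hh|HH
H/III-4 ? II-2×II-1: hh|Hh|HH
H/IV-1 un III-2×III-1: hh
H/IV-2 un III-2×III-1: hh
⇒ H over [I-1,I-2,II-1,II-2,III-1,III-2,III-3,III-4,IV-1,IV-2]: 18 consistent
K/I-1 aff ·: Kk
K/I-2 un ·: kk
K/II-1 un I-1×I-2: kk
K/II-2 aff ·: Kk|KK
K/III-1 aff II-2×II-1: Kk
K/III-2 un ·: kk
K/III-3 aff II-2×II-1: Kk
K/III-4 aff II-2×II-1: Kk
K/IV-1 aff III-2×III-1: Kk
K/IV-2 un III-2×III-1: kk
⇒ K over [I-1,I-2,II-1,II-2,III-1,III-2,III-3,III-4,IV-1,IV-2]: 2 consistent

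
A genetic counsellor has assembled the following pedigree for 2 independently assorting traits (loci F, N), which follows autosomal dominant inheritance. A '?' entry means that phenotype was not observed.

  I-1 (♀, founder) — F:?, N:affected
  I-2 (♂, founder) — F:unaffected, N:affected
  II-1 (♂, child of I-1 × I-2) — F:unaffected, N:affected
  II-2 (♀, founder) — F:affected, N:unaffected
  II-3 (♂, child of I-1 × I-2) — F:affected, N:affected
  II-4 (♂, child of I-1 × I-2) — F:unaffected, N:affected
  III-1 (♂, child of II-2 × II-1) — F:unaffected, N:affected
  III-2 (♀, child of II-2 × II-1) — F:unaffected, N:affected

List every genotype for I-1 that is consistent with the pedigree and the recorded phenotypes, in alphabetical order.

I-1 ∈ {Ff NN, Ff Nn}

F/I-1 ? ·: Ff
F/I-2 un ·: ff
F/II-1 un I-1×I-2: ff
F/II-2 aff ·: Ff
F/II-3 aff I-1×I-2: Ff
F/II-4 un I-1×I-2: ff
F/III-1 un II-2×II-1: ff
F/III-2 un II-2×II-1: ff
⇒ F over [I-1,I-2,II-1,II-2,II-3,II-4,III-1,III-2]: 1 consistent
N/I-1 aff ·: Nn|NN
N/I-2 aff ·: Nn|NN
N/II-1 aff I-1×I-2: Nn|NN
N/II-2 un ·: nn
N/II-3 aff I-1×I-2: Nn|NN
N/II-4 aff I-1×I-2: Nn|NN
N/III-1 aff II-2×II-1: Nn
N/III-2 aff II-2×II-1: Nn
⇒ N over [I-1,I-2,II-1,II-2,II-3,II-4,III-1,III-2]: 25 consistent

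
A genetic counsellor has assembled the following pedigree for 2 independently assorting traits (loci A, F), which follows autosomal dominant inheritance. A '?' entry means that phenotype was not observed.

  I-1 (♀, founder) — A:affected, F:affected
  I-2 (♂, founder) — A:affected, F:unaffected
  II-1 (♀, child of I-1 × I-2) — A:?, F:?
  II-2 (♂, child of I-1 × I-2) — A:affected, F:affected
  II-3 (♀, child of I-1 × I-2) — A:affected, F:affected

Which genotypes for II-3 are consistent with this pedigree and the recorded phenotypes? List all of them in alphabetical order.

II-3 ∈ {AA Ff, Aa Ff}

A/I-1 aff ·: Aa|AA
A/I-2 aff ·: Aa|AA
A/II-1 ? I-1×I-2: aa|Aa|AA
A/II-2 aff I-1×I-2: Aa|AA
A/II-3 aff I-1×I-2: Aa|AA
⇒ A over [I-1,I-2,II-1,II-2,II-3]: 29 consistent
F/I-1 aff ·: Ff|FF
F/I-2 un ·: ff
F/II-1 ? I-1×I-2: ff|Ff
F/II-2 aff I-1×I-2: Ff
F/II-3 aff I-1×I-2: Ff
⇒ F over [I-1,I-2,II-1,II-2,II-3]: 3 consistent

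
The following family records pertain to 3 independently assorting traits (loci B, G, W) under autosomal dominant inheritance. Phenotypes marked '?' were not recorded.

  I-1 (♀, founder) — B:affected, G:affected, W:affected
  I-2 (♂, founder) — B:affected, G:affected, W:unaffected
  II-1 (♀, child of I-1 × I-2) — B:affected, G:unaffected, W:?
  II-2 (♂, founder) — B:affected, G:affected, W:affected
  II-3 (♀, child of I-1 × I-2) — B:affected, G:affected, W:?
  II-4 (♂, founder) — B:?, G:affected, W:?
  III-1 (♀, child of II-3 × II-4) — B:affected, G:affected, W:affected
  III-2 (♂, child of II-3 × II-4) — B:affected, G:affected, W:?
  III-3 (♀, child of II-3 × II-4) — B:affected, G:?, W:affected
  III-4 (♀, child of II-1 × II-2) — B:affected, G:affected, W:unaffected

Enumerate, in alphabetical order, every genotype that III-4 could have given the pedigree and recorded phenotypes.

B/I-1 aff ·: Bb|BB
B/I-2 aff ·: Bb|BB
B/II-1 aff I-1×I-2: Bb|BB
B/II-2 aff ·: Bb|BB
B/II-3 aff I-1×I-2: Bb|BB
B/II-4 ? ·: bb|Bb|BB
B/III-1 aff II-3×II-4: Bb|BB
B/III-2 aff II-3×II-4: Bb|BB
B/III-3 aff II-3×II-4: Bb|BB
B/III-4 aff II-1×II-2: Bb|BB
⇒ B over [I-1,I-2,II-1,II-2,II-3,II-4,III-1,III-2,III-3,III-4]: 597 consistent
G/I-1 aff ·: Gg
G/I-2 aff ·: Gg
G/II-1 un I-1×I-2: gg
G/II-2 aff ·: Gg|GG
G/II-3 aff I-1×I-2: Gg|GG
G/II-4 aff ·: Gg|GG
G/III-1 aff II-3×II-4: Gg|GG
G/III-2 aff II-3×II-4: Gg|GG
G/III-3 ? II-3×II-4: gg|Gg|GG
G/III-4 aff II-1×II-2: Gg
⇒ G over [I-1,I-2,II-1,II-2,II-3,II-4,III-1,III-2,III-3,III-4]: 58 consistent
W/I-1 aff ·: Ww|WW
W/I-2 un ·: ww
W/II-1 ? I-1×I-2: ww|Ww
W/II-2 aff ·: Ww
W/II-3 ? I-1×I-2: ww|Ww
W/II-4 ? ·: ww|Ww|WW
W/III-1 aff II-3×II-4: Ww|WW
W/III-2 ? II-3×II-4: ww|Ww|WW
W/III-3 aff II-3×II-4: Ww|WW
W/III-4 un II-1×II-2: ww
⇒ W over [I-1,I-2,II-1,II-2,II-3,II-4,III-1,III-2,III-3,III-4]: 72 consistent

III-4 ∈ {BB Gg ww, Bb Gg ww}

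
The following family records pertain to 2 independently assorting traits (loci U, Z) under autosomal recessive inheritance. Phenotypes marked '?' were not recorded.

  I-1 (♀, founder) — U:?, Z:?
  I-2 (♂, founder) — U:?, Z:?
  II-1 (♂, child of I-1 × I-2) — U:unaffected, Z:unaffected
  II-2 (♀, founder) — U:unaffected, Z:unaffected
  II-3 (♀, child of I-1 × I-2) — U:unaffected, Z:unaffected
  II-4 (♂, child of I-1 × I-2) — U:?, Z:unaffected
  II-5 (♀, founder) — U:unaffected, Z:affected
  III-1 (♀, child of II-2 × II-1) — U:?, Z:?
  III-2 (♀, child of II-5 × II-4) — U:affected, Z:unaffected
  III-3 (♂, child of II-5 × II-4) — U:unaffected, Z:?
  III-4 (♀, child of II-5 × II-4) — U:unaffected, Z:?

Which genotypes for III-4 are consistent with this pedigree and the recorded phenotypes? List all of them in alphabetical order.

U/I-1 ? ·: UU|Uu|uu
U/I-2 ? ·: UU|Uu|uu
U/II-1 un I-1×I-2: UU|Uu
U/II-2 un ·: UU|Uu
U/II-3 un I-1×I-2: UU|Uu
U/II-4 ? I-1×I-2: Uu|uu
U/II-5 un ·: Uu
U/III-1 ? II-2×II-1: UU|Uu|uu
U/III-2 aff II-5×II-4: uu
U/III-3 un II-5×II-4: UU|Uu
U/III-4 un II-5×II-4: UU|Uu
⇒ U over [I-1,I-2,II-1,II-2,II-3,II-4,II-5,III-1,III-2,III-3,III-4]: 298 consistent
Z/I-1 ? ·: ZZ|Zz|zz
Z/I-2 ? ·: ZZ|Zz|zz
Z/II-1 un I-1×I-2: ZZ|Zz
Z/II-2 un ·: ZZ|Zz
Z/II-3 un I-1×I-2: ZZ|Zz
Z/II-4 un I-1×I-2: ZZ|Zz
Z/II-5 aff ·: zz
Z/III-1 ? II-2×II-1: ZZ|Zz|zz
Z/III-2 un II-5×II-4: Zz
Z/III-3 ? II-5×II-4: Zz|zz
Z/III-4 ? II-5×II-4: Zz|zz
⇒ Z over [I-1,I-2,II-1,II-2,II-3,II-4,II-5,III-1,III-2,III-3,III-4]: 323 consistent

III-4 ∈ {UU Zz, UU zz, Uu Zz, Uu zz}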